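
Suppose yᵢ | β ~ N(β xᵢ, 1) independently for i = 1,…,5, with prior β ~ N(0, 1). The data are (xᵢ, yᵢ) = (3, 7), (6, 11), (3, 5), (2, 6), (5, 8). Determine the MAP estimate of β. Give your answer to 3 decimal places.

log p(β | y) = −Σ(yᵢ − βxᵢ)²/(2·1) − β²/(2·1) + const.
Setting the derivative to zero: Σxᵢ(yᵢ − βxᵢ)/1 − β/1 = 0, so β = Σxᵢyᵢ / (Σxᵢ² + σ²/τ²).
Σxᵢyᵢ = 3·7 + 6·11 + 3·5 + 2·6 + 5·8 = 154; Σxᵢ² = 83; σ²/τ² = 1.
β̂_MAP = 154 / (83 + 1) = 154/84 ≈ 1.833.

β̂_MAP = 1.833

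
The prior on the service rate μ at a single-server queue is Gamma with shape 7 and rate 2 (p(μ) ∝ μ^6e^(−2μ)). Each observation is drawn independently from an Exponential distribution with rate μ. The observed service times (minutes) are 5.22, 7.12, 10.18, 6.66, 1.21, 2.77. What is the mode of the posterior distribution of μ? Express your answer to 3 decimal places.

μ̂_MAP = 0.341

The Exponential(rate=μ) likelihood is ∝ μ^n e^(−μΣtᵢ). Here n = 6 and Σtᵢ = 5.22 + 7.12 + 10.18 + 6.66 + 1.21 + 2.77 = 33.16.
Posterior ∝ μ^6e^(−2μ) · μ^6e^(−33.16μ) = μ^12e^(−35.16μ), i.e. Gamma(13, 35.16).
Mode = (a−1)/b = 12/35.16 ≈ 0.341.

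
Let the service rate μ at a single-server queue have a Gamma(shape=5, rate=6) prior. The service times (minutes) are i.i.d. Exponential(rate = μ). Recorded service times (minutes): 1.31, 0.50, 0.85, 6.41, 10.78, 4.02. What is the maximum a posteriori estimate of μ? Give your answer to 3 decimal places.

μ̂_MAP = 0.335

The Exponential(rate=μ) likelihood is ∝ μ^n e^(−μΣtᵢ). Here n = 6 and Σtᵢ = 1.31 + 0.50 + 0.85 + 6.41 + 10.78 + 4.02 = 23.87.
Posterior ∝ μ^4e^(−6μ) · μ^6e^(−23.87μ) = μ^10e^(−29.87μ), i.e. Gamma(11, 29.87).
Mode = (a−1)/b = 10/29.87 ≈ 0.335.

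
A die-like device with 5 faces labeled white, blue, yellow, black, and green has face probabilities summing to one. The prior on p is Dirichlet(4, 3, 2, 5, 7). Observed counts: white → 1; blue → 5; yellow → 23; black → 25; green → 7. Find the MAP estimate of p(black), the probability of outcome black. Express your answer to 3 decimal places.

The posterior is Dirichlet(αᵢ + nᵢ) = Dirichlet(5, 8, 25, 30, 14).
For a Dirichlet(a₁,…,a_K) with all aᵢ > 1, the mode has j-th component (aⱼ − 1)/(Σaᵢ − K).
Here Σaᵢ = 82 and K = 5, so p(black) = (30 − 1)/(82 − 5) = 29/77 ≈ 0.377.

MAP estimate of p(black) = 0.377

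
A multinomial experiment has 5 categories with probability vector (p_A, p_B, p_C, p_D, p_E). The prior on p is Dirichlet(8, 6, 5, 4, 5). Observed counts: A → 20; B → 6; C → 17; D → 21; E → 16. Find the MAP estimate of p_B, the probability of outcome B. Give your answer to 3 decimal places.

The posterior is Dirichlet(αᵢ + nᵢ) = Dirichlet(28, 12, 22, 25, 21).
For a Dirichlet(a₁,…,a_K) with all aᵢ > 1, the mode has j-th component (aⱼ − 1)/(Σaᵢ − K).
Here Σaᵢ = 108 and K = 5, so p_B = (12 − 1)/(108 − 5) = 11/103 ≈ 0.107.

MAP estimate of p_B = 0.107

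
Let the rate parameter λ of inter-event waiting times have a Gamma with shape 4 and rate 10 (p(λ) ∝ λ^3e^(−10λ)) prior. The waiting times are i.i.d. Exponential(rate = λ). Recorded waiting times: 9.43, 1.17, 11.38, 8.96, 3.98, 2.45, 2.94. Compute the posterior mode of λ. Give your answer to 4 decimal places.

λ̂_MAP = 0.1988

The Exponential(rate=λ) likelihood is ∝ λ^n e^(−λΣtᵢ). Here n = 7 and Σtᵢ = 9.43 + 1.17 + 11.38 + 8.96 + 3.98 + 2.45 + 2.94 = 40.31.
Posterior ∝ λ^3e^(−10λ) · λ^7e^(−40.31λ) = λ^10e^(−50.31λ), i.e. Gamma(11, 50.31).
Mode = (a−1)/b = 10/50.31 ≈ 0.1988.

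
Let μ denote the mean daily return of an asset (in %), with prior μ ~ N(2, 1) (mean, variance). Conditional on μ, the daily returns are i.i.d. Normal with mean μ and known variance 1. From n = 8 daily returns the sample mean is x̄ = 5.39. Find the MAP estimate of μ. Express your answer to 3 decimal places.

n = 8, x̄ = 5.39.
For a Normal prior and Normal likelihood with known variance, the posterior is Normal; its mode equals its mean, the precision-weighted average.
Prior precision 1/σ₀² = 1/1 = 1; data precision n/σ² = 8/1 = 8.
μ̂ = (1·2 + 8·5.39) / (1 + 8) = 45.12/9 = 376/75 ≈ 5.013.

μ̂_MAP = 5.013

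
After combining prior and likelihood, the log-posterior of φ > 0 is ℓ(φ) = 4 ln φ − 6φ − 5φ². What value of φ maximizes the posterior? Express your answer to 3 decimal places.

φ̂_MAP = 0.400

ℓ'(φ) = 4/φ − 6 − 10φ. Setting this to zero and multiplying by φ: 10φ² + 6φ − 4 = 0.
φ = (−6 + √(6² + 4·10·4)) / (2·10) = (−6 + √196) / 20 = (−6 + 14)/20 = 2/5.
ℓ''(φ) = −4/φ² − 10 < 0, confirming a maximum.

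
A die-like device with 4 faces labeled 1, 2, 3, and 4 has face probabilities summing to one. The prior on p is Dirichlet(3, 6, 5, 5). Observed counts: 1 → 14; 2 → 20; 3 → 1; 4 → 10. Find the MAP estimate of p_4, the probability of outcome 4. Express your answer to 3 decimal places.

MAP estimate: 0.233

The posterior is Dirichlet(αᵢ + nᵢ) = Dirichlet(17, 26, 6, 15).
For a Dirichlet(a₁,…,a_K) with all aᵢ > 1, the mode has j-th component (aⱼ − 1)/(Σaᵢ − K).
Here Σaᵢ = 64 and K = 4, so p_4 = (15 − 1)/(64 − 4) = 14/60 ≈ 0.233.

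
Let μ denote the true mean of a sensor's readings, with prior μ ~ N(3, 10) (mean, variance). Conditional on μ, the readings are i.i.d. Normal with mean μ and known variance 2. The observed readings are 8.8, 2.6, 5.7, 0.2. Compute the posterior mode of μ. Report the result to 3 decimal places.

n = 4; x̄ = (8.8 + 2.6 + 5.7 + 0.2)/4 = 17.3/4 = 4.325.
For a Normal prior and Normal likelihood with known variance, the posterior is Normal; its mode equals its mean, the precision-weighted average.
Prior precision 1/σ₀² = 1/10 = 0.1; data precision n/σ² = 4/2 = 2.
μ̂ = (0.1·3 + 2·4.325) / (0.1 + 2) = 8.95/2.1 = 179/42 ≈ 4.262.

μ̂_MAP = 4.262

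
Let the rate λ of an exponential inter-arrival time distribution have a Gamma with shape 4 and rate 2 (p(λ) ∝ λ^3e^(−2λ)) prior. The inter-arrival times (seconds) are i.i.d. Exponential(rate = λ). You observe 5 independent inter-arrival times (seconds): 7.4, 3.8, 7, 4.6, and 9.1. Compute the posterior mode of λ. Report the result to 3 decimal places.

λ̂_MAP = 0.236

The Exponential(rate=λ) likelihood is ∝ λ^n e^(−λΣtᵢ). Here n = 5 and Σtᵢ = 7.4 + 3.8 + 7 + 4.6 + 9.1 = 31.9.
Posterior ∝ λ^3e^(−2λ) · λ^5e^(−31.9λ) = λ^8e^(−33.9λ), i.e. Gamma(9, 33.9).
Mode = (a−1)/b = 8/33.9 ≈ 0.236.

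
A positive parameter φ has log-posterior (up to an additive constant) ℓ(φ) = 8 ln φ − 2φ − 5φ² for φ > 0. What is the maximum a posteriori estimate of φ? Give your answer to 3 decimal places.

φ̂_MAP = 0.800

ℓ'(φ) = 8/φ − 2 − 10φ. Setting this to zero and multiplying by φ: 10φ² + 2φ − 8 = 0.
φ = (−2 + √(2² + 4·10·8)) / (2·10) = (−2 + √324) / 20 = (−2 + 18)/20 = 4/5.
ℓ''(φ) = −8/φ² − 10 < 0, confirming a maximum.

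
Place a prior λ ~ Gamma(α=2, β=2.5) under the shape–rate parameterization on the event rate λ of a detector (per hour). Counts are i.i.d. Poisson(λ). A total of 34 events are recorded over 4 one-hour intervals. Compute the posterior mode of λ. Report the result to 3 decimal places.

Σxᵢ = 34, n = 4.
Posterior ∝ λe^(−2.5λ) · λ^34e^(−4λ) = λ^35e^(−6.5λ), i.e. Gamma(shape=36, rate=6.5).
The mode of a Gamma(a, b) with a ≥ 1 (shape–rate) is (a−1)/b = 35/6.5 ≈ 5.385.

λ̂_MAP = 5.385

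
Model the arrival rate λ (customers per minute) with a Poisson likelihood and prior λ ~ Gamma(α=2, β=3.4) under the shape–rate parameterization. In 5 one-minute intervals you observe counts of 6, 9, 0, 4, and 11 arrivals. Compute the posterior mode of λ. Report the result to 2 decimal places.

λ̂_MAP = 3.69

Σxᵢ = 6+9+0+4+11 = 30, with n = 5.
Posterior ∝ λe^(−3.4λ) · λ^30e^(−5λ) = λ^31e^(−8.4λ), i.e. Gamma(shape=32, rate=8.4).
The mode of a Gamma(a, b) with a ≥ 1 (shape–rate) is (a−1)/b = 31/8.4 ≈ 3.69.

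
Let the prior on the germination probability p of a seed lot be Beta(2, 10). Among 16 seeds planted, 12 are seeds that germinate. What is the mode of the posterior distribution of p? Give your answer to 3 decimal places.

p̂_MAP = 0.500

Prior: Beta(2, 10).
Data: 12 successes in 16 trials. The binomial likelihood contributes p^12(1−p)^4, so the posterior is Beta(2+12, 10+4) = Beta(14, 14).
For Beta(a, b) with a, b > 1 the mode is (a−1)/(a+b−2) = 13/26 ≈ 0.500.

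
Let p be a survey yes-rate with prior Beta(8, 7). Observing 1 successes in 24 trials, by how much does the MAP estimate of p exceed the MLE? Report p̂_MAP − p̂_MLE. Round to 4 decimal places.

Posterior is Beta(9, 30); MAP = (9−1)/(39−2) = 8/37 ≈ 0.21622.
MLE ignores the prior: p̂_MLE = k/n = 1/24 ≈ 0.04167.
Difference = 8/37 − 1/24 = 155/888 ≈ 0.1745.

MAP − MLE = 0.1745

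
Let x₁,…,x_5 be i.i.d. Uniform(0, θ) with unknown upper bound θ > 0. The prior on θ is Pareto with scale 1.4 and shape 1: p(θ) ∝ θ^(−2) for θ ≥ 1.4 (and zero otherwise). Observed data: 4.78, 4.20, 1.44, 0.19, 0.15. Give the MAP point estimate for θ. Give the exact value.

The Uniform(0, θ) likelihood is θ^(−n) for θ ≥ max(xᵢ), zero otherwise. Here max(xᵢ) = 4.78.
Posterior ∝ θ^(−2) · θ^(−5) = θ^(−7) on θ ≥ max(1.4, 4.78) = 4.78.
This density is strictly decreasing in θ, so the posterior mode lies at the lower boundary of the support.

θ̂_MAP = 4.78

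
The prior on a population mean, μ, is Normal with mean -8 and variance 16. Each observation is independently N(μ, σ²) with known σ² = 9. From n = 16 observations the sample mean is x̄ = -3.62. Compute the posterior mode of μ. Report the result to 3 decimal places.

μ̂_MAP = -3.769

n = 16, x̄ = -3.62.
For a Normal prior and Normal likelihood with known variance, the posterior is Normal; its mode equals its mean, the precision-weighted average.
Prior precision 1/σ₀² = 1/16 = 0.0625; data precision n/σ² = 16/9.
μ̂ = (0.0625·(-8) + (16/9)·(-3.62)) / (0.0625 + 16/9) = (-3121/450)/(265/144) = -24968/6625 ≈ -3.769.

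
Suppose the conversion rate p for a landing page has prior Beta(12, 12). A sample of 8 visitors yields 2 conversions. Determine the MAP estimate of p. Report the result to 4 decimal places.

p̂_MAP = 0.4333

Prior: Beta(12, 12).
Data: 2 successes in 8 trials. The binomial likelihood contributes p^2(1−p)^6, so the posterior is Beta(12+2, 12+6) = Beta(14, 18).
For Beta(a, b) with a, b > 1 the mode is (a−1)/(a+b−2) = 13/30 ≈ 0.4333.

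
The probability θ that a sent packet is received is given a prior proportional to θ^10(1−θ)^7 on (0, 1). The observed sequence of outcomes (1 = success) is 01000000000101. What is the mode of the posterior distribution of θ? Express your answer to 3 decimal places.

The prior density ∝ θ^10(1−θ)^7 is the kernel of Beta(11, 8).
Data: 3 successes in 14 trials (from the sequence). The binomial likelihood contributes θ^3(1−θ)^11, so the posterior is Beta(11+3, 8+11) = Beta(14, 19).
For Beta(a, b) with a, b > 1 the mode is (a−1)/(a+b−2) = 13/31 ≈ 0.419.

θ̂_MAP = 0.419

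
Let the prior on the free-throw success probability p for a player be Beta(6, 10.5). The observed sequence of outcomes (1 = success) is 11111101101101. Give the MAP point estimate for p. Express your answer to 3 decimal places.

Prior: Beta(6, 10.5).
Data: 11 successes in 14 trials (from the sequence). The binomial likelihood contributes p^11(1−p)^3, so the posterior is Beta(6+11, 10.5+3) = Beta(17, 13.5).
For Beta(a, b) with a, b > 1 the mode is (a−1)/(a+b−2) = 16/28.5 ≈ 0.561.

p̂_MAP = 0.561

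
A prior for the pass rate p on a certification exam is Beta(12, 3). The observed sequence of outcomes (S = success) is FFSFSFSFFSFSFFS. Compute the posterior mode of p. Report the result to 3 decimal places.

Prior: Beta(12, 3).
Data: 6 successes in 15 trials (from the sequence). The binomial likelihood contributes p^6(1−p)^9, so the posterior is Beta(12+6, 3+9) = Beta(18, 12).
For Beta(a, b) with a, b > 1 the mode is (a−1)/(a+b−2) = 17/28 ≈ 0.607.

p̂_MAP = 0.607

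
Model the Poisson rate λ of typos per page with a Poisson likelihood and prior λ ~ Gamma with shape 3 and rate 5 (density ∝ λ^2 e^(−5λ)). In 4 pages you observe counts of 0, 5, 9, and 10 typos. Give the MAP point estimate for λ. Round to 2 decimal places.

Σxᵢ = 0+5+9+10 = 24, with n = 4.
Posterior ∝ λ^2e^(−5λ) · λ^24e^(−4λ) = λ^26e^(−9λ), i.e. Gamma(shape=27, rate=9).
The mode of a Gamma(a, b) with a ≥ 1 (shape–rate) is (a−1)/b = 26/9 ≈ 2.89.

λ̂_MAP = 2.89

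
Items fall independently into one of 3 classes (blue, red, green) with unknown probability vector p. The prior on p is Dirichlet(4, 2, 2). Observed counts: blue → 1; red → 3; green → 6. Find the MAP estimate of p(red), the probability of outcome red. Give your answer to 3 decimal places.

The posterior is Dirichlet(αᵢ + nᵢ) = Dirichlet(5, 5, 8).
For a Dirichlet(a₁,…,a_K) with all aᵢ > 1, the mode has j-th component (aⱼ − 1)/(Σaᵢ − K).
Here Σaᵢ = 18 and K = 3, so p(red) = (5 − 1)/(18 − 3) = 4/15 ≈ 0.267.

MAP estimate of p(red) = 0.267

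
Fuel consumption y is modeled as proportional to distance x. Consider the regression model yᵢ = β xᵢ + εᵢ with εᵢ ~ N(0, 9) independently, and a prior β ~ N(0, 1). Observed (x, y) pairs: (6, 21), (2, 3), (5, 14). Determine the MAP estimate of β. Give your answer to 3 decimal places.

log p(β | y) = −Σ(yᵢ − βxᵢ)²/(2·9) − β²/(2·1) + const.
Setting the derivative to zero: Σxᵢ(yᵢ − βxᵢ)/9 − β/1 = 0, so β = Σxᵢyᵢ / (Σxᵢ² + σ²/τ²).
Σxᵢyᵢ = 6·21 + 2·3 + 5·14 = 202; Σxᵢ² = 65; σ²/τ² = 9.
β̂_MAP = 202 / (65 + 9) = 202/74 ≈ 2.730.

β̂_MAP = 2.730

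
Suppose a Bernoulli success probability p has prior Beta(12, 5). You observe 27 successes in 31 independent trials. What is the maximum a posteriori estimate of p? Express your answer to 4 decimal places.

p̂_MAP = 0.8261

Prior: Beta(12, 5).
Data: 27 successes in 31 trials. The binomial likelihood contributes p^27(1−p)^4, so the posterior is Beta(12+27, 5+4) = Beta(39, 9).
For Beta(a, b) with a, b > 1 the mode is (a−1)/(a+b−2) = 38/46 ≈ 0.8261.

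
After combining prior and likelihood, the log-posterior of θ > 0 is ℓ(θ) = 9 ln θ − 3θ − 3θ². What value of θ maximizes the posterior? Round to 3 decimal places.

θ̂_MAP = 1.000

ℓ'(θ) = 9/θ − 3 − 6θ. Setting this to zero and multiplying by θ: 6θ² + 3θ − 9 = 0.
θ = (−3 + √(3² + 4·6·9)) / (2·6) = (−3 + √225) / 12 = (−3 + 15)/12 = 1.
ℓ''(θ) = −9/θ² − 6 < 0, confirming a maximum.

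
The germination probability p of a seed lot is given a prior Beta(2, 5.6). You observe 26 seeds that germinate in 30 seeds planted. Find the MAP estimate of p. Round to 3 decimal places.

Prior: Beta(2, 5.6).
Data: 26 successes in 30 trials. The binomial likelihood contributes p^26(1−p)^4, so the posterior is Beta(2+26, 5.6+4) = Beta(28, 9.6).
For Beta(a, b) with a, b > 1 the mode is (a−1)/(a+b−2) = 27/35.6 ≈ 0.758.

p̂_MAP = 0.758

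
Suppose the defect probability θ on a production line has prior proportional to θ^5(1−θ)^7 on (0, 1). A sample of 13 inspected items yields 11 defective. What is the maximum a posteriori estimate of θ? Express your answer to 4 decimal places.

θ̂_MAP = 0.6400

The prior density ∝ θ^5(1−θ)^7 is the kernel of Beta(6, 8).
Data: 11 successes in 13 trials. The binomial likelihood contributes θ^11(1−θ)^2, so the posterior is Beta(6+11, 8+2) = Beta(17, 10).
For Beta(a, b) with a, b > 1 the mode is (a−1)/(a+b−2) = 16/25 ≈ 0.6400.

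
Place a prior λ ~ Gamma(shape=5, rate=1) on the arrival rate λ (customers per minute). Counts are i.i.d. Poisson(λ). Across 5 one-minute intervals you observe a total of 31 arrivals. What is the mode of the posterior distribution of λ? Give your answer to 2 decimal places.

Σxᵢ = 31, n = 5.
Posterior ∝ λ^4e^(−1λ) · λ^31e^(−5λ) = λ^35e^(−6λ), i.e. Gamma(shape=36, rate=6).
The mode of a Gamma(a, b) with a ≥ 1 (shape–rate) is (a−1)/b = 35/6 ≈ 5.83.

λ̂_MAP = 5.83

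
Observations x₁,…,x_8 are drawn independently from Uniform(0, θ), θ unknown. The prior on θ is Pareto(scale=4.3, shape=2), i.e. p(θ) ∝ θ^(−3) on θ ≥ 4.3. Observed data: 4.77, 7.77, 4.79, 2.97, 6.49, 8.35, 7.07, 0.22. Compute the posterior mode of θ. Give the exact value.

The Uniform(0, θ) likelihood is θ^(−n) for θ ≥ max(xᵢ), zero otherwise. Here max(xᵢ) = 8.35.
Posterior ∝ θ^(−3) · θ^(−8) = θ^(−11) on θ ≥ max(4.3, 8.35) = 8.35.
This density is strictly decreasing in θ, so the posterior mode lies at the lower boundary of the support.

θ̂_MAP = 8.35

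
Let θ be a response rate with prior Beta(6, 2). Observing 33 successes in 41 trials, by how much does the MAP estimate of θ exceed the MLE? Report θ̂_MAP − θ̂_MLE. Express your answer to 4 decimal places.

MAP − MLE = 0.0036

Posterior is Beta(39, 10); MAP = (39−1)/(49−2) = 38/47 ≈ 0.80851.
MLE ignores the prior: θ̂_MLE = k/n = 33/41 ≈ 0.80488.
Difference = 38/47 − 33/41 = 7/1927 ≈ 0.0036.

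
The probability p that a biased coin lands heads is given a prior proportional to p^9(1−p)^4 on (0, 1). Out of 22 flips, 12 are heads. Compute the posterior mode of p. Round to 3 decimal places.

The prior density ∝ p^9(1−p)^4 is the kernel of Beta(10, 5).
Data: 12 successes in 22 trials. The binomial likelihood contributes p^12(1−p)^10, so the posterior is Beta(10+12, 5+10) = Beta(22, 15).
For Beta(a, b) with a, b > 1 the mode is (a−1)/(a+b−2) = 21/35 ≈ 0.600.

p̂_MAP = 0.600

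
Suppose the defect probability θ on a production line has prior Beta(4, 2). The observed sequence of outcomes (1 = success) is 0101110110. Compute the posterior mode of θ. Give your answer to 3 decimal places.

θ̂_MAP = 0.643

Prior: Beta(4, 2).
Data: 6 successes in 10 trials (from the sequence). The binomial likelihood contributes θ^6(1−θ)^4, so the posterior is Beta(4+6, 2+4) = Beta(10, 6).
For Beta(a, b) with a, b > 1 the mode is (a−1)/(a+b−2) = 9/14 ≈ 0.643.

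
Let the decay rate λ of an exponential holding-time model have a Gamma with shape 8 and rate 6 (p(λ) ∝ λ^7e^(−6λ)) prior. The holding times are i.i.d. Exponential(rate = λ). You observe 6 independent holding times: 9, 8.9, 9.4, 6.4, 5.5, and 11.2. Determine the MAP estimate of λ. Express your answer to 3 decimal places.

λ̂_MAP = 0.230

The Exponential(rate=λ) likelihood is ∝ λ^n e^(−λΣtᵢ). Here n = 6 and Σtᵢ = 9 + 8.9 + 9.4 + 6.4 + 5.5 + 11.2 = 50.4.
Posterior ∝ λ^7e^(−6λ) · λ^6e^(−50.4λ) = λ^13e^(−56.4λ), i.e. Gamma(14, 56.4).
Mode = (a−1)/b = 13/56.4 ≈ 0.230.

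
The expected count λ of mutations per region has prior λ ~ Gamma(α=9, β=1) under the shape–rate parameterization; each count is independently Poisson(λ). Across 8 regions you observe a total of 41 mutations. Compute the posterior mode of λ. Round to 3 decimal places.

Σxᵢ = 41, n = 8.
Posterior ∝ λ^8e^(−1λ) · λ^41e^(−8λ) = λ^49e^(−9λ), i.e. Gamma(shape=50, rate=9).
The mode of a Gamma(a, b) with a ≥ 1 (shape–rate) is (a−1)/b = 49/9 ≈ 5.444.

λ̂_MAP = 5.444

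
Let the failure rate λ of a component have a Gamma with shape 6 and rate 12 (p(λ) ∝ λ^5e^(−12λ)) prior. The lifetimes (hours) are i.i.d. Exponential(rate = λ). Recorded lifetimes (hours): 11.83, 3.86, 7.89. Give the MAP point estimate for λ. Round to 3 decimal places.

The Exponential(rate=λ) likelihood is ∝ λ^n e^(−λΣtᵢ). Here n = 3 and Σtᵢ = 11.83 + 3.86 + 7.89 = 23.58.
Posterior ∝ λ^5e^(−12λ) · λ^3e^(−23.58λ) = λ^8e^(−35.58λ), i.e. Gamma(9, 35.58).
Mode = (a−1)/b = 8/35.58 ≈ 0.225.

λ̂_MAP = 0.225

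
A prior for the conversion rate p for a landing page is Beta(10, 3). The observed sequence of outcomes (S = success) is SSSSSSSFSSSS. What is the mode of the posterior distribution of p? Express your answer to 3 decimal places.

Prior: Beta(10, 3).
Data: 11 successes in 12 trials (from the sequence). The binomial likelihood contributes p^11(1−p)^1, so the posterior is Beta(10+11, 3+1) = Beta(21, 4).
For Beta(a, b) with a, b > 1 the mode is (a−1)/(a+b−2) = 20/23 ≈ 0.870.

p̂_MAP = 0.870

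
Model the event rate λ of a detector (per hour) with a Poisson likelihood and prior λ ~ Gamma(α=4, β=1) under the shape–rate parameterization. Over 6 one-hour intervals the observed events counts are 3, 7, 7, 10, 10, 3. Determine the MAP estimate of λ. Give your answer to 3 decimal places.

Σxᵢ = 3+7+7+10+10+3 = 40, with n = 6.
Posterior ∝ λ^3e^(−1λ) · λ^40e^(−6λ) = λ^43e^(−7λ), i.e. Gamma(shape=44, rate=7).
The mode of a Gamma(a, b) with a ≥ 1 (shape–rate) is (a−1)/b = 43/7 ≈ 6.143.

λ̂_MAP = 6.143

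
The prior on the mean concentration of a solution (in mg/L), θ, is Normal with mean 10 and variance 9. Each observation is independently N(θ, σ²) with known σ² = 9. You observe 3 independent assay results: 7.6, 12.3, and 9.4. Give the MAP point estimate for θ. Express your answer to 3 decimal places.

θ̂_MAP = 9.825

n = 3; x̄ = (7.6 + 12.3 + 9.4)/3 = 29.3/3 = 293/30 ≈ 9.7667.
For a Normal prior and Normal likelihood with known variance, the posterior is Normal; its mode equals its mean, the precision-weighted average.
Prior precision 1/σ₀² = 1/9; data precision n/σ² = 3/9 = 1/3.
θ̂ = ((1/9)·10 + (1/3)·(293/30)) / (1/9 + 1/3) = (131/30)/(4/9) = 9.825.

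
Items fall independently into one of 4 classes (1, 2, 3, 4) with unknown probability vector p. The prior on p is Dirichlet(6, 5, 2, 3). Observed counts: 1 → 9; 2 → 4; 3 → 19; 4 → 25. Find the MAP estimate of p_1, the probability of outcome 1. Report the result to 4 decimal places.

The posterior is Dirichlet(αᵢ + nᵢ) = Dirichlet(15, 9, 21, 28).
For a Dirichlet(a₁,…,a_K) with all aᵢ > 1, the mode has j-th component (aⱼ − 1)/(Σaᵢ − K).
Here Σaᵢ = 73 and K = 4, so p_1 = (15 − 1)/(73 − 4) = 14/69 ≈ 0.2029.

MAP estimate: 0.2029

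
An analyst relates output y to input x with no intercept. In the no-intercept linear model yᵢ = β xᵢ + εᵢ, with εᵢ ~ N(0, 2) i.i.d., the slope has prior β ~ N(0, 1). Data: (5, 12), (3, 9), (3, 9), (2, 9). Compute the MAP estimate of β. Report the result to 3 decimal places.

β̂_MAP = 2.694

log p(β | y) = −Σ(yᵢ − βxᵢ)²/(2·2) − β²/(2·1) + const.
Setting the derivative to zero: Σxᵢ(yᵢ − βxᵢ)/2 − β/1 = 0, so β = Σxᵢyᵢ / (Σxᵢ² + σ²/τ²).
Σxᵢyᵢ = 5·12 + 3·9 + 3·9 + 2·9 = 132; Σxᵢ² = 47; σ²/τ² = 2.
β̂_MAP = 132 / (47 + 2) = 132/49 ≈ 2.694.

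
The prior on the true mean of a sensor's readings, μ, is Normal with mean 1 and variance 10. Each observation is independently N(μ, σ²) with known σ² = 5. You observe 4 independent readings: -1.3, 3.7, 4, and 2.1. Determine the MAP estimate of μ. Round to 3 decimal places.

n = 4; x̄ = ((-1.3) + 3.7 + 4 + 2.1)/4 = 8.5/4 = 2.125.
For a Normal prior and Normal likelihood with known variance, the posterior is Normal; its mode equals its mean, the precision-weighted average.
Prior precision 1/σ₀² = 1/10 = 0.1; data precision n/σ² = 4/5 = 0.8.
μ̂ = (0.1·1 + 0.8·2.125) / (0.1 + 0.8) = 1.8/0.9 = 2.000.

μ̂_MAP = 2.000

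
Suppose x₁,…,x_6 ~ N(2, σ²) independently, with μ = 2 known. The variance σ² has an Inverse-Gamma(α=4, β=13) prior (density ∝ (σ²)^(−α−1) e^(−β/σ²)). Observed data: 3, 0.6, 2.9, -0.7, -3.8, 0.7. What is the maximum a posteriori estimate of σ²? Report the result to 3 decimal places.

σ̂²_MAP = 4.524

Sum of squared deviations about the known mean: SS = (3−2)² + (0.6−2)² + (2.9−2)² + (-0.7−2)² + (-3.8−2)² + (0.7−2)² = 46.39.
The Normal likelihood contributes (σ²)^(−n/2) exp(−SS/(2σ²)), so the posterior is Inverse-Gamma(α + n/2, β + SS/2) = Inverse-Gamma(7, 36.195).
The mode of Inverse-Gamma(a, b) is b/(a+1) = 36.195/8 ≈ 4.524.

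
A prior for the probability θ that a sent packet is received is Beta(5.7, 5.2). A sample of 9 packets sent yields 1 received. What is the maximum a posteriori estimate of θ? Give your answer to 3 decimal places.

θ̂_MAP = 0.318

Prior: Beta(5.7, 5.2).
Data: 1 success in 9 trials. The binomial likelihood contributes θ(1−θ)^8, so the posterior is Beta(5.7+1, 5.2+8) = Beta(6.7, 13.2).
For Beta(a, b) with a, b > 1 the mode is (a−1)/(a+b−2) = 5.7/17.9 ≈ 0.318.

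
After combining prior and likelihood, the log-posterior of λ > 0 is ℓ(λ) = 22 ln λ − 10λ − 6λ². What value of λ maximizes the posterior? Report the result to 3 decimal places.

ℓ'(λ) = 22/λ − 10 − 12λ. Setting this to zero and multiplying by λ: 12λ² + 10λ − 22 = 0.
λ = (−10 + √(10² + 4·12·22)) / (2·12) = (−10 + √1156) / 24 = (−10 + 34)/24 = 1.
ℓ''(λ) = −22/λ² − 12 < 0, confirming a maximum.

λ̂_MAP = 1.000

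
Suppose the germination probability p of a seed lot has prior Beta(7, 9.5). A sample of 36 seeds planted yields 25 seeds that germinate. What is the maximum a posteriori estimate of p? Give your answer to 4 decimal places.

Prior: Beta(7, 9.5).
Data: 25 successes in 36 trials. The binomial likelihood contributes p^25(1−p)^11, so the posterior is Beta(7+25, 9.5+11) = Beta(32, 20.5).
For Beta(a, b) with a, b > 1 the mode is (a−1)/(a+b−2) = 31/50.5 ≈ 0.6139.

p̂_MAP = 0.6139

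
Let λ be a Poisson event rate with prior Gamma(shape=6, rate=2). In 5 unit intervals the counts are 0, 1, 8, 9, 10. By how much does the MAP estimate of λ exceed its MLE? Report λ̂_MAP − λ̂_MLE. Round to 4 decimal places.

MAP − MLE = -0.8857

Σxᵢ = 28. Posterior is Gamma(34, 7); MAP = (34−1)/7 = 33/7 ≈ 4.71429.
MLE = x̄ = 28/5 ≈ 5.60000.
Difference = 33/7 − 28/5 = -31/35 ≈ -0.8857.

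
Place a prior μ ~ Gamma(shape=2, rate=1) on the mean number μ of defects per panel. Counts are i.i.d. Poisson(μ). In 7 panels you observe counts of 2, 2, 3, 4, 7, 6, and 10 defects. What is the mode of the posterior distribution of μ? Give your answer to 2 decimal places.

Σxᵢ = 2+2+3+4+7+6+10 = 34, with n = 7.
Posterior ∝ μe^(−1μ) · μ^34e^(−7μ) = μ^35e^(−8μ), i.e. Gamma(shape=36, rate=8).
The mode of a Gamma(a, b) with a ≥ 1 (shape–rate) is (a−1)/b = 35/8 ≈ 4.38.

μ̂_MAP = 4.38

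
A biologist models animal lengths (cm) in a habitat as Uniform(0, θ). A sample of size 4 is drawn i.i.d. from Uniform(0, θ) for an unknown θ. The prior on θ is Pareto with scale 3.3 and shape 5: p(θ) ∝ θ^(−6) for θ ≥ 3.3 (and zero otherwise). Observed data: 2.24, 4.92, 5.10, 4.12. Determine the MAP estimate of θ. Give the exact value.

The Uniform(0, θ) likelihood is θ^(−n) for θ ≥ max(xᵢ), zero otherwise. Here max(xᵢ) = 5.10.
Posterior ∝ θ^(−6) · θ^(−4) = θ^(−10) on θ ≥ max(3.3, 5.10) = 5.10.
This density is strictly decreasing in θ, so the posterior mode lies at the lower boundary of the support.

θ̂_MAP = 5.10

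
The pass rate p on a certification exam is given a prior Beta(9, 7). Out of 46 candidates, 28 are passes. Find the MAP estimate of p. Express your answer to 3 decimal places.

Prior: Beta(9, 7).
Data: 28 successes in 46 trials. The binomial likelihood contributes p^28(1−p)^18, so the posterior is Beta(9+28, 7+18) = Beta(37, 25).
For Beta(a, b) with a, b > 1 the mode is (a−1)/(a+b−2) = 36/60 ≈ 0.600.

p̂_MAP = 0.600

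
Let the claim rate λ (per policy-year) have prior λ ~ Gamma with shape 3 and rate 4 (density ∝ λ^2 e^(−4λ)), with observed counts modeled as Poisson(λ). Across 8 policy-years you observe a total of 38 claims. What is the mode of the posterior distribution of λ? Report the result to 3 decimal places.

λ̂_MAP = 3.333

Σxᵢ = 38, n = 8.
Posterior ∝ λ^2e^(−4λ) · λ^38e^(−8λ) = λ^40e^(−12λ), i.e. Gamma(shape=41, rate=12).
The mode of a Gamma(a, b) with a ≥ 1 (shape–rate) is (a−1)/b = 40/12 ≈ 3.333.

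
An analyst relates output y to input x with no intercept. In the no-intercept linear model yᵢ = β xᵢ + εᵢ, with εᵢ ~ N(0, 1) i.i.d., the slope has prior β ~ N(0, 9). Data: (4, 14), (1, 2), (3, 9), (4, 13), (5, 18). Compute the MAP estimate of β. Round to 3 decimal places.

log p(β | y) = −Σ(yᵢ − βxᵢ)²/(2·1) − β²/(2·9) + const.
Setting the derivative to zero: Σxᵢ(yᵢ − βxᵢ)/1 − β/9 = 0, so β = Σxᵢyᵢ / (Σxᵢ² + σ²/τ²).
Σxᵢyᵢ = 4·14 + 1·2 + 3·9 + 4·13 + 5·18 = 227; Σxᵢ² = 67; σ²/τ² = 1/9.
β̂_MAP = 227 / (67 + 1/9) = 227/(604/9) = 2043/604 ≈ 3.382.

β̂_MAP = 3.382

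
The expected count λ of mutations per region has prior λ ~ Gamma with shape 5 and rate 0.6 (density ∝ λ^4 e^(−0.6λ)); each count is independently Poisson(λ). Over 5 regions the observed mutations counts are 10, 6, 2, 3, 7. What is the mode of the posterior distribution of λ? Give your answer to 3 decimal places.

λ̂_MAP = 5.714

Σxᵢ = 10+6+2+3+7 = 28, with n = 5.
Posterior ∝ λ^4e^(−0.6λ) · λ^28e^(−5λ) = λ^32e^(−5.6λ), i.e. Gamma(shape=33, rate=5.6).
The mode of a Gamma(a, b) with a ≥ 1 (shape–rate) is (a−1)/b = 32/5.6 ≈ 5.714.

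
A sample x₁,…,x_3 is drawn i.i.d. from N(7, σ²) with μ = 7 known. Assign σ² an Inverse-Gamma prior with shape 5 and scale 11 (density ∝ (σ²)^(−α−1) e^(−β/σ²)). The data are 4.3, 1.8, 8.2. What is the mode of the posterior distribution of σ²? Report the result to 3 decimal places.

Sum of squared deviations about the known mean: SS = (4.3−7)² + (1.8−7)² + (8.2−7)² = 35.77.
The Normal likelihood contributes (σ²)^(−n/2) exp(−SS/(2σ²)), so the posterior is Inverse-Gamma(α + n/2, β + SS/2) = Inverse-Gamma(6.5, 28.885).
The mode of Inverse-Gamma(a, b) is b/(a+1) = 28.885/7.5 ≈ 3.851.

σ̂²_MAP = 3.851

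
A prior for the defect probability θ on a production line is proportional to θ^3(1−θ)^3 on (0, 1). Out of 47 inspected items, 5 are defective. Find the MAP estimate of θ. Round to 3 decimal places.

θ̂_MAP = 0.151

The prior density ∝ θ^3(1−θ)^3 is the kernel of Beta(4, 4).
Data: 5 successes in 47 trials. The binomial likelihood contributes θ^5(1−θ)^42, so the posterior is Beta(4+5, 4+42) = Beta(9, 46).
For Beta(a, b) with a, b > 1 the mode is (a−1)/(a+b−2) = 8/53 ≈ 0.151.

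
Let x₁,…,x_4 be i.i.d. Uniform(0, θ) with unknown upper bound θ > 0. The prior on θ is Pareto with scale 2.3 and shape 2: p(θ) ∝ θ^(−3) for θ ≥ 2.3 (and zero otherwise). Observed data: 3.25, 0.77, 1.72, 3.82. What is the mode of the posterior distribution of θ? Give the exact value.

The Uniform(0, θ) likelihood is θ^(−n) for θ ≥ max(xᵢ), zero otherwise. Here max(xᵢ) = 3.82.
Posterior ∝ θ^(−3) · θ^(−4) = θ^(−7) on θ ≥ max(2.3, 3.82) = 3.82.
This density is strictly decreasing in θ, so the posterior mode lies at the lower boundary of the support.

θ̂_MAP = 3.82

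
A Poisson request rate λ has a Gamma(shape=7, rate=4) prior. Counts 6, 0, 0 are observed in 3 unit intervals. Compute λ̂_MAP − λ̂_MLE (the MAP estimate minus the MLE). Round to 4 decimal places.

MAP − MLE = -0.2857

Σxᵢ = 6. Posterior is Gamma(13, 7); MAP = (13−1)/7 = 12/7 ≈ 1.71429.
MLE = x̄ = 6/3 ≈ 2.00000.
Difference = 12/7 − 6/3 = -2/7 ≈ -0.2857.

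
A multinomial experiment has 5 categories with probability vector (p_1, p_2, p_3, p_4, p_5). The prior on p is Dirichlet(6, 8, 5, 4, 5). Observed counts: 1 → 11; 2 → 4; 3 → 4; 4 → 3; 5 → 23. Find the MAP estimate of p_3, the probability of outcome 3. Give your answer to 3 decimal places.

The posterior is Dirichlet(αᵢ + nᵢ) = Dirichlet(17, 12, 9, 7, 28).
For a Dirichlet(a₁,…,a_K) with all aᵢ > 1, the mode has j-th component (aⱼ − 1)/(Σaᵢ − K).
Here Σaᵢ = 73 and K = 5, so p_3 = (9 − 1)/(73 − 5) = 8/68 ≈ 0.118.

MAP estimate: 0.118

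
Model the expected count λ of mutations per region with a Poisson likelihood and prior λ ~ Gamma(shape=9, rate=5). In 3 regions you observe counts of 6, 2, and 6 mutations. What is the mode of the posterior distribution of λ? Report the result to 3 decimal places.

λ̂_MAP = 2.750

Σxᵢ = 6+2+6 = 14, with n = 3.
Posterior ∝ λ^8e^(−5λ) · λ^14e^(−3λ) = λ^22e^(−8λ), i.e. Gamma(shape=23, rate=8).
The mode of a Gamma(a, b) with a ≥ 1 (shape–rate) is (a−1)/b = 22/8 ≈ 2.750.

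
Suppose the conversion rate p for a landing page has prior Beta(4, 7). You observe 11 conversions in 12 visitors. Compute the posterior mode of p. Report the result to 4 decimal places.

p̂_MAP = 0.6667

Prior: Beta(4, 7).
Data: 11 successes in 12 trials. The binomial likelihood contributes p^11(1−p)^1, so the posterior is Beta(4+11, 7+1) = Beta(15, 8).
For Beta(a, b) with a, b > 1 the mode is (a−1)/(a+b−2) = 14/21 ≈ 0.6667.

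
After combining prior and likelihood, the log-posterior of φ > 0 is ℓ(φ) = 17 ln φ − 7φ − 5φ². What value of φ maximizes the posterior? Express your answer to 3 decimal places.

φ̂_MAP = 1.000

ℓ'(φ) = 17/φ − 7 − 10φ. Setting this to zero and multiplying by φ: 10φ² + 7φ − 17 = 0.
φ = (−7 + √(7² + 4·10·17)) / (2·10) = (−7 + √729) / 20 = (−7 + 27)/20 = 1.
ℓ''(φ) = −17/φ² − 10 < 0, confirming a maximum.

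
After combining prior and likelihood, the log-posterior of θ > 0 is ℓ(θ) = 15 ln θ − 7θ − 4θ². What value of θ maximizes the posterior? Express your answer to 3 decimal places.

ℓ'(θ) = 15/θ − 7 − 8θ. Setting this to zero and multiplying by θ: 8θ² + 7θ − 15 = 0.
θ = (−7 + √(7² + 4·8·15)) / (2·8) = (−7 + √529) / 16 = (−7 + 23)/16 = 1.
ℓ''(θ) = −15/θ² − 8 < 0, confirming a maximum.

θ̂_MAP = 1.000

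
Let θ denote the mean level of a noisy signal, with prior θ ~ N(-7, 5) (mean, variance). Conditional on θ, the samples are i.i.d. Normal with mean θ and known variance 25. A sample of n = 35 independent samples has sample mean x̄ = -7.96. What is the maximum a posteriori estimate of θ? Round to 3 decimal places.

θ̂_MAP = -7.840

n = 35, x̄ = -7.96.
For a Normal prior and Normal likelihood with known variance, the posterior is Normal; its mode equals its mean, the precision-weighted average.
Prior precision 1/σ₀² = 1/5 = 0.2; data precision n/σ² = 35/25 = 1.4.
θ̂ = (0.2·(-7) + 1.4·(-7.96)) / (0.2 + 1.4) = (-12.544)/1.6 = -7.840.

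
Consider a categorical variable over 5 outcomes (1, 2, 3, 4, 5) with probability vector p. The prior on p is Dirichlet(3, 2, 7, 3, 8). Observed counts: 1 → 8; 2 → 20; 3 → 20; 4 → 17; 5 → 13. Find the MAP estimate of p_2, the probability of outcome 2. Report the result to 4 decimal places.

MAP estimate: 0.2188

The posterior is Dirichlet(αᵢ + nᵢ) = Dirichlet(11, 22, 27, 20, 21).
For a Dirichlet(a₁,…,a_K) with all aᵢ > 1, the mode has j-th component (aⱼ − 1)/(Σaᵢ − K).
Here Σaᵢ = 101 and K = 5, so p_2 = (22 − 1)/(101 − 5) = 21/96 ≈ 0.2188.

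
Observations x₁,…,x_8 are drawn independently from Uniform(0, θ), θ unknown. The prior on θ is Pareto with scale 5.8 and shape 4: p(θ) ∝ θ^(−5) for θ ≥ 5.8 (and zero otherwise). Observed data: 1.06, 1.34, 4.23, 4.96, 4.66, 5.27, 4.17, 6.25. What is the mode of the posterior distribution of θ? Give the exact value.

θ̂_MAP = 6.25

The Uniform(0, θ) likelihood is θ^(−n) for θ ≥ max(xᵢ), zero otherwise. Here max(xᵢ) = 6.25.
Posterior ∝ θ^(−5) · θ^(−8) = θ^(−13) on θ ≥ max(5.8, 6.25) = 6.25.
This density is strictly decreasing in θ, so the posterior mode lies at the lower boundary of the support.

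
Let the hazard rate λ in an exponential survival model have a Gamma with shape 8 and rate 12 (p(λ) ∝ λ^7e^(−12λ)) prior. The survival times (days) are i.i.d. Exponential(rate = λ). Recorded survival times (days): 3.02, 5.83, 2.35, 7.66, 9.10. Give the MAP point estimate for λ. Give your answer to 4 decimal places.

The Exponential(rate=λ) likelihood is ∝ λ^n e^(−λΣtᵢ). Here n = 5 and Σtᵢ = 3.02 + 5.83 + 2.35 + 7.66 + 9.10 = 27.96.
Posterior ∝ λ^7e^(−12λ) · λ^5e^(−27.96λ) = λ^12e^(−39.96λ), i.e. Gamma(13, 39.96).
Mode = (a−1)/b = 12/39.96 ≈ 0.3003.

λ̂_MAP = 0.3003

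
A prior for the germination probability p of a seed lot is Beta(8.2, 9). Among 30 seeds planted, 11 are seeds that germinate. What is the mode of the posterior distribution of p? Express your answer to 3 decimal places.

Prior: Beta(8.2, 9).
Data: 11 successes in 30 trials. The binomial likelihood contributes p^11(1−p)^19, so the posterior is Beta(8.2+11, 9+19) = Beta(19.2, 28).
For Beta(a, b) with a, b > 1 the mode is (a−1)/(a+b−2) = 18.2/45.2 ≈ 0.403.

p̂_MAP = 0.403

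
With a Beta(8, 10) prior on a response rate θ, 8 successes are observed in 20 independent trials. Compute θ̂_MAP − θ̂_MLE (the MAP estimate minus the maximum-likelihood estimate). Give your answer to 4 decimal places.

Posterior is Beta(16, 22); MAP = (16−1)/(38−2) = 15/36 ≈ 0.41667.
MLE ignores the prior: θ̂_MLE = k/n = 8/20 ≈ 0.40000.
Difference = 15/36 − 8/20 = 1/60 ≈ 0.0167.

MAP − MLE = 0.0167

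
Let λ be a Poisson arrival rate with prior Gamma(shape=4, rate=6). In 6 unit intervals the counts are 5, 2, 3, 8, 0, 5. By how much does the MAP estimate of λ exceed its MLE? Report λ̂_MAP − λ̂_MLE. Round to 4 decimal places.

MAP − MLE = -1.6667

Σxᵢ = 23. Posterior is Gamma(27, 12); MAP = (27−1)/12 = 26/12 ≈ 2.16667.
MLE = x̄ = 23/6 ≈ 3.83333.
Difference = 26/12 − 23/6 = -5/3 ≈ -1.6667.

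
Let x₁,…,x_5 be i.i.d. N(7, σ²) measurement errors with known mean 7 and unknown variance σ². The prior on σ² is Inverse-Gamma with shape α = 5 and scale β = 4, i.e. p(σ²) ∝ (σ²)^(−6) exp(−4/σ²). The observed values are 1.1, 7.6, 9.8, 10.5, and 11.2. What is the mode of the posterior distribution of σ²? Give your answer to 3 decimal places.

Sum of squared deviations about the known mean: SS = (1.1−7)² + (7.6−7)² + (9.8−7)² + (10.5−7)² + (11.2−7)² = 72.9.
The Normal likelihood contributes (σ²)^(−n/2) exp(−SS/(2σ²)), so the posterior is Inverse-Gamma(α + n/2, β + SS/2) = Inverse-Gamma(7.5, 40.45).
The mode of Inverse-Gamma(a, b) is b/(a+1) = 40.45/8.5 ≈ 4.759.

σ̂²_MAP = 4.759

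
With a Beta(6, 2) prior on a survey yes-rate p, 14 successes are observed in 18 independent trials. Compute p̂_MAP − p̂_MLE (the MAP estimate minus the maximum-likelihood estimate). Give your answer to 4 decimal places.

Posterior is Beta(20, 6); MAP = (20−1)/(26−2) = 19/24 ≈ 0.79167.
MLE ignores the prior: p̂_MLE = k/n = 14/18 ≈ 0.77778.
Difference = 19/24 − 14/18 = 1/72 ≈ 0.0139.

MAP − MLE = 0.0139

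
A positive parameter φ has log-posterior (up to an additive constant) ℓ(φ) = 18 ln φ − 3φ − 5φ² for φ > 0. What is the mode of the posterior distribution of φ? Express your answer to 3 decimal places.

φ̂_MAP = 1.200

ℓ'(φ) = 18/φ − 3 − 10φ. Setting this to zero and multiplying by φ: 10φ² + 3φ − 18 = 0.
φ = (−3 + √(3² + 4·10·18)) / (2·10) = (−3 + √729) / 20 = (−3 + 27)/20 = 6/5.
ℓ''(φ) = −18/φ² − 10 < 0, confirming a maximum.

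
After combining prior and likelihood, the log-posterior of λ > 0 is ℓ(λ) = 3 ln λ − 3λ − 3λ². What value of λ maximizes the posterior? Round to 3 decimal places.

ℓ'(λ) = 3/λ − 3 − 6λ. Setting this to zero and multiplying by λ: 6λ² + 3λ − 3 = 0.
λ = (−3 + √(3² + 4·6·3)) / (2·6) = (−3 + √81) / 12 = (−3 + 9)/12 = 1/2.
ℓ''(λ) = −3/λ² − 6 < 0, confirming a maximum.

λ̂_MAP = 0.500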